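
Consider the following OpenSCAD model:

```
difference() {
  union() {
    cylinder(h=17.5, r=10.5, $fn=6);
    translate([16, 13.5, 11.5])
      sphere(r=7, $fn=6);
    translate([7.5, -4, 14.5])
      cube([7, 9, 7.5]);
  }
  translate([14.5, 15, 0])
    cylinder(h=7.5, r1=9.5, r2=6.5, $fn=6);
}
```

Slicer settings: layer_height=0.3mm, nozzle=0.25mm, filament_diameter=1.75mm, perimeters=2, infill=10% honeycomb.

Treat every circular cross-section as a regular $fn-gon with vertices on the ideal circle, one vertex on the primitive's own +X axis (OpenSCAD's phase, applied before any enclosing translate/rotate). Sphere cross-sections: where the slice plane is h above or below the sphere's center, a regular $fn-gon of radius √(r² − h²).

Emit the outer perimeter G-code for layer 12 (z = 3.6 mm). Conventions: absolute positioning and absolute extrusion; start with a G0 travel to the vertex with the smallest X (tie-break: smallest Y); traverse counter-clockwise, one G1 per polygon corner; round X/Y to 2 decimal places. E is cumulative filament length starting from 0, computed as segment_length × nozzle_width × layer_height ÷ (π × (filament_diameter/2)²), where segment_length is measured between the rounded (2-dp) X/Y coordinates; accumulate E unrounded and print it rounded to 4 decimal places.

At z = 3.6 mm: the r=10.5 cylinder gives a regular 6-gon of circumradius 10.5 (constant along its height); the sphere at (16, 13.5) is absent (|z−center|=7.900 > r=7); the cube at (7.5, -4) is not intersected at this z (z outside [14.5, 22]); Merging all regions: only the r=10.5 cylinder is present, so the union is just that shape — 1 connected region; the cone at (14.5, 15): at t=0.480 of its height the radius interpolates to r₁+(r₂−r₁)t = 8.060, giving a regular 6-gon of that circumradius; After the difference (first − rest): starting from that combined region, the cone at (14.5, 15) misses the remaining region (no effect) — 1 connected region. The outline is a single polygon with 6 vertices. Extrusion per mm of travel: 0.25 × 0.3 / (π × 0.875²) = 0.031181. Accumulating E over each segment gives final E = 1.9641.

G0 X-10.50 Y0.00 Z3.60
G1 X-5.25 Y-9.09 E0.3273
G1 X5.25 Y-9.09 E0.6547
G1 X10.50 Y0.00 E0.9820
G1 X5.25 Y9.09 E1.3094
G1 X-5.25 Y9.09 E1.6368
G1 X-10.50 Y0.00 E1.9641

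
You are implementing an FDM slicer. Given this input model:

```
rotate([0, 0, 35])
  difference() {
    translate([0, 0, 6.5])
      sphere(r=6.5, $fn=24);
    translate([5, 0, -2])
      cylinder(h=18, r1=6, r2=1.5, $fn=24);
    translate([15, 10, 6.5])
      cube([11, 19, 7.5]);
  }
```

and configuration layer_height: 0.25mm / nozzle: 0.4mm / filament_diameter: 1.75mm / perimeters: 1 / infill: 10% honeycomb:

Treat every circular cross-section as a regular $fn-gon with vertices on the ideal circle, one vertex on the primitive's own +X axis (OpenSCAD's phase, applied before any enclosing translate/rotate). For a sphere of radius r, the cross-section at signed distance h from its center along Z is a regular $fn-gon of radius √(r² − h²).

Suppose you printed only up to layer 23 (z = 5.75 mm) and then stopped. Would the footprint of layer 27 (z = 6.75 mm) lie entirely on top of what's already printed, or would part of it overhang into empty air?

Compare the two slices. At z = 5.75: the sphere: section is a regular 24-gon, circumradius = √(r²−h²) = √(6.5²−0.75²) = 6.457 (area = (24/2)·6.457²·sin(360°/24) = 129.47 mm²); the cone at (5, 0): at t=0.431 of its height the radius interpolates to r₁+(r₂−r₁)t = 4.062, giving a regular 24-gon of that circumradius (area = (24/2)·4.062²·sin(360°/24) = 51.26 mm²); the cube at (15, 10) does not reach this height (z outside [6.5, 14]); After the difference (first − rest): starting from the r=6.5 sphere (129.47 mm²), the cone at (5, 0) partially overlaps it — only the 33.43 mm² overlap (of its 51.26 mm²) is removed, clipping the outline — area = 96.04 mm²; (rotated 35° about Z; rotation is an isometry so areas/perimeters/island counts are preserved). At z = 6.75: the r=6.5 sphere slices to a regular 24-gon of circumradius 6.495 (√(r²−h²) with h=0.25 from center) (area = (24/2)·6.495²·sin(360°/24) = 131.03 mm²); the cone at (5, 0): at t=0.486 of its height the radius interpolates to r₁+(r₂−r₁)t = 3.812, giving a regular 24-gon of that circumradius (area = (24/2)·3.812²·sin(360°/24) = 45.14 mm²); the 11×19 cube at (15, 10) contributes its full rectangle (area 209.00 mm²); After the difference (first − rest): starting from the r=6.5 sphere (131.03 mm²), the cone at (5, 0) partially overlaps it — only the 30.66 mm² overlap (of its 45.14 mm²) is removed, clipping the outline; the 11×19 cube at (15, 10) misses the remaining region (no effect) — area = 100.37 mm²; (rotated 35° about Z; rotation is an isometry so areas/perimeters/island counts are preserved). Checking containment: at z = 6.75 the cross-section extends beyond the z = 5.75 cross-section by about 4.33 mm².

part overhangs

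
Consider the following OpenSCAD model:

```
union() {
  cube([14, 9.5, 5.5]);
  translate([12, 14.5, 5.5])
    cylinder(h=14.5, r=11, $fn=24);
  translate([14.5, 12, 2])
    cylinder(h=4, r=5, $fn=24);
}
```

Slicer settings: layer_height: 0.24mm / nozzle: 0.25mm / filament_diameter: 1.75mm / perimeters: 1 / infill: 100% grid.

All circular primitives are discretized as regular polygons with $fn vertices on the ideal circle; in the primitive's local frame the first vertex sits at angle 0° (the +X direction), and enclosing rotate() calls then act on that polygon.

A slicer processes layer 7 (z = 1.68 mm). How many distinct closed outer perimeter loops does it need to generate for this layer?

At z = 1.68 mm: the cube (footprint 14×9.5) is included at this height; the cylinder at (12, 14.5) is not intersected at this z (z outside [5.5, 20]); the cylinder at (14.5, 12) does not reach this height (z outside [2, 6]); Taking the union: only the 14×9.5 cube is present, so the union is just that shape — 1 connected region. The result has 1 disconnected region.

1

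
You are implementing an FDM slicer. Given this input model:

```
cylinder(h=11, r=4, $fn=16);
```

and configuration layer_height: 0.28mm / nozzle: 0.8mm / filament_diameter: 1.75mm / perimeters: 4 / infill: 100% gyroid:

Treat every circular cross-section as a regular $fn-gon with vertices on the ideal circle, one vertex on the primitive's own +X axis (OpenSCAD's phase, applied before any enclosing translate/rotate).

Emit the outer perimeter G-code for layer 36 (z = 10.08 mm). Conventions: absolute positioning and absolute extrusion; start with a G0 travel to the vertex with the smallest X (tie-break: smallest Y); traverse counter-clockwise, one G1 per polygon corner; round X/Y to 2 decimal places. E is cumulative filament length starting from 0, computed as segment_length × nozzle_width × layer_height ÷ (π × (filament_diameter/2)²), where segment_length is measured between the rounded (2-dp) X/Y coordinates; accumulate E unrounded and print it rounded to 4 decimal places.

At z = 10.08 mm: the r=4 cylinder contributes a regular 16-gon of circumradius 4. The outline is a single polygon with 16 vertices. Extrusion per mm of travel: 0.8 × 0.28 / (π × 0.875²) = 0.093128. Accumulating E over each segment gives final E = 2.3270.

G0 X-4.00 Y0.00 Z10.08
G1 X-3.70 Y-1.53 E0.1452
G1 X-2.83 Y-2.83 E0.2909
G1 X-1.53 Y-3.70 E0.4366
G1 X0.00 Y-4.00 E0.5818
G1 X1.53 Y-3.70 E0.7270
G1 X2.83 Y-2.83 E0.8726
G1 X3.70 Y-1.53 E1.0183
G1 X4.00 Y0.00 E1.1635
G1 X3.70 Y1.53 E1.3087
G1 X2.83 Y2.83 E1.4544
G1 X1.53 Y3.70 E1.6001
G1 X0.00 Y4.00 E1.7453
G1 X-1.53 Y3.70 E1.8905
G1 X-2.83 Y2.83 E2.0361
G1 X-3.70 Y1.53 E2.1818
G1 X-4.00 Y0.00 E2.3270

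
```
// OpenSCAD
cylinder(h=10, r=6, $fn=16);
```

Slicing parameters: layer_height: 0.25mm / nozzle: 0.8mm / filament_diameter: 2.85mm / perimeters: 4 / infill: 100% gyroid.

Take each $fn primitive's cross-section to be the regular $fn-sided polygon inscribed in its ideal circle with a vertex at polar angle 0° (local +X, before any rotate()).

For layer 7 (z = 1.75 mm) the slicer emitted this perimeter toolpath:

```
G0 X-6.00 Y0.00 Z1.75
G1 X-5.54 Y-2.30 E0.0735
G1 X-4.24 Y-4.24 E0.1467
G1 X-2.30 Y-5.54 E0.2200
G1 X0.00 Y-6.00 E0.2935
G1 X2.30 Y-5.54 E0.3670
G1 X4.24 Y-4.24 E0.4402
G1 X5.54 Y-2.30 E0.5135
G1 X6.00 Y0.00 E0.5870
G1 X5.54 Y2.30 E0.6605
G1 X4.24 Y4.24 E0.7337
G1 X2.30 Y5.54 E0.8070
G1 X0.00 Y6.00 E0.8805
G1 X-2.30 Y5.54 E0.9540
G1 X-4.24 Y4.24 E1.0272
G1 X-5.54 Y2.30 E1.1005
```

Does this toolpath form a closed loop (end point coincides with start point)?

Start point (G0): (-6.00, 0.00). End point (last G1): the path does not return to the start — open.

no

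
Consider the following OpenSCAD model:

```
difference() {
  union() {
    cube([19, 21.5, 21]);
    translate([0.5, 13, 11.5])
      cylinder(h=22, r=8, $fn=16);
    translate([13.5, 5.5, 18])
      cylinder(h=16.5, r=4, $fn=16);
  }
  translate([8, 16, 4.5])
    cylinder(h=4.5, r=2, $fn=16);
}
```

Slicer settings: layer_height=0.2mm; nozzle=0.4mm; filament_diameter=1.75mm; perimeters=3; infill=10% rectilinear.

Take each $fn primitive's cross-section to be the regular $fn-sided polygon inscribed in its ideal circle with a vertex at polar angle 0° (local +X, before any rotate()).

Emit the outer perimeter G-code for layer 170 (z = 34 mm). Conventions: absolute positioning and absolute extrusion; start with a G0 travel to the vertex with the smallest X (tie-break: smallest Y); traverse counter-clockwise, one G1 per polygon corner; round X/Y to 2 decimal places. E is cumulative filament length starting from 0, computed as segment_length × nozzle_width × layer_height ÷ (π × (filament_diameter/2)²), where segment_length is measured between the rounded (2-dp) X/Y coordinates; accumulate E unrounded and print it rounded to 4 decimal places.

G0 X9.50 Y5.50 Z34.00
G1 X9.80 Y3.97 E0.0519
G1 X10.67 Y2.67 E0.1039
G1 X11.97 Y1.80 E0.1559
G1 X13.50 Y1.50 E0.2078
G1 X15.03 Y1.80 E0.2596
G1 X16.33 Y2.67 E0.3117
G1 X17.20 Y3.97 E0.3637
G1 X17.50 Y5.50 E0.4155
G1 X17.20 Y7.03 E0.4674
G1 X16.33 Y8.33 E0.5194
G1 X15.03 Y9.20 E0.5714
G1 X13.50 Y9.50 E0.6233
G1 X11.97 Y9.20 E0.6752
G1 X10.67 Y8.33 E0.7272
G1 X9.80 Y7.03 E0.7792
G1 X9.50 Y5.50 E0.8311

At z = 34 mm: the cube is absent (z outside [0, 21]); the cylinder at (0.5, 13) is absent (z outside [11.5, 33.5]); the cylinder at (13.5, 5.5): section is a regular 16-gon, circumradius r=4; Merging all regions: only the r=4 cylinder at (13.5, 5.5) is present, so the union is just that shape — 1 connected region; the cylinder at (8, 16) is not intersected at this z (z outside [4.5, 9]); Taking the first minus the rest: none of the subtracted shapes is present at this height, so the result so far is unchanged — 1 connected region. The outline is a single polygon with 16 vertices. Extrusion per mm of travel: 0.4 × 0.2 / (π × 0.875²) = 0.033260. Accumulating E over each segment gives final E = 0.8311.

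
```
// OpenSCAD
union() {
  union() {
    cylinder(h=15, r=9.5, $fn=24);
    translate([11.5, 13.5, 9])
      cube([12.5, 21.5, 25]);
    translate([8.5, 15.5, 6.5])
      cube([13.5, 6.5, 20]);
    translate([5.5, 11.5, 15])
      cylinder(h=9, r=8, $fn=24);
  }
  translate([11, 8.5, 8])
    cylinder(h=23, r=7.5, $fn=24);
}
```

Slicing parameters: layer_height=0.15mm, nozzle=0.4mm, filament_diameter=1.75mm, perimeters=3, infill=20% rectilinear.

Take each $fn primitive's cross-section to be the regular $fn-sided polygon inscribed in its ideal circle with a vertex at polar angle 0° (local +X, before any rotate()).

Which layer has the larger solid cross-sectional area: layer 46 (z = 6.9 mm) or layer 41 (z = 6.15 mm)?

Layer 46 (z = 6.9): the r=9.5 cylinder contributes a regular 24-gon of circumradius 9.5 (area = (24/2)·9.500²·sin(360°/24) = 280.30 mm²); the cube at (11.5, 13.5) is absent (z outside [9, 34]); the 13.5×6.5 cube at (8.5, 15.5) contributes its full rectangle (area 87.75 mm²); the cylinder at (5.5, 11.5) is not intersected at this z (z outside [15, 24]); Taking the union: the 2 present regions are separate (no shared area or edge), so areas and boundary lengths simply add and each stays a separate island — area = 368.05 mm²; the cylinder at (11, 8.5) does not reach this height (z outside [8, 31]); Merging all regions: only the result so far is present, so the union is just that shape — area = 368.05 mm². So its area = 368.05 mm². Layer 41 (z = 6.15): the cylinder: section is a regular 24-gon, circumradius r=9.5 (area = (24/2)·9.500²·sin(360°/24) = 280.30 mm²); the cube at (11.5, 13.5) is absent (z outside [9, 34]); the cube at (8.5, 15.5) does not reach this height (z outside [6.5, 26.5]); the cylinder at (5.5, 11.5) is not intersected at this z (z outside [15, 24]); Combining (union): only the r=9.5 cylinder is present, so the union is just that shape — area = 280.30 mm²; the cylinder at (11, 8.5) is not intersected at this z (z outside [8, 31]); Taking the union: only the result so far is present, so the union is just that shape — area = 280.30 mm². So its area = 280.30 mm². Layer 46 is larger (368.05 vs 280.30 mm²).

layer 46 (z = 6.9 mm)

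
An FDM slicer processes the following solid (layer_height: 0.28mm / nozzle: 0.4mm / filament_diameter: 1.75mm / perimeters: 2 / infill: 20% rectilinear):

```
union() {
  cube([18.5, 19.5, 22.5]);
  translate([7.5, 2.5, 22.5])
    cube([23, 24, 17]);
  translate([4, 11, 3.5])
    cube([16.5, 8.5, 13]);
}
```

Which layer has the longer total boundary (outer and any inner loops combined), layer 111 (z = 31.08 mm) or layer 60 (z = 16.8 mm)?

Layer 111 (z = 31.08): the cube does not reach this height (z outside [0, 22.5]); the cube at (7.5, 2.5) is present — its section is the full 23×24 rectangle (perimeter 94.00 mm); the cube at (4, 11) is not intersected at this z (z outside [3.5, 16.5]); Merging all regions: only the 23×24 cube at (7.5, 2.5) is present, so the union is just that shape — boundary = 94.00 mm. So its perimeter = 94.00 mm. Layer 60 (z = 16.8): the cube (footprint 18.5×19.5) is included at this height (perimeter 76.00 mm); the cube at (7.5, 2.5) does not reach this height (z outside [22.5, 39.5]); the cube at (4, 11) does not reach this height (z outside [3.5, 16.5]); Merging all regions: only the 18.5×19.5 cube is present, so the union is just that shape — boundary = 76.00 mm. So its perimeter = 76.00 mm. Layer 111 is larger (94.00 vs 76.00 mm).

layer 111 (z = 31.08 mm)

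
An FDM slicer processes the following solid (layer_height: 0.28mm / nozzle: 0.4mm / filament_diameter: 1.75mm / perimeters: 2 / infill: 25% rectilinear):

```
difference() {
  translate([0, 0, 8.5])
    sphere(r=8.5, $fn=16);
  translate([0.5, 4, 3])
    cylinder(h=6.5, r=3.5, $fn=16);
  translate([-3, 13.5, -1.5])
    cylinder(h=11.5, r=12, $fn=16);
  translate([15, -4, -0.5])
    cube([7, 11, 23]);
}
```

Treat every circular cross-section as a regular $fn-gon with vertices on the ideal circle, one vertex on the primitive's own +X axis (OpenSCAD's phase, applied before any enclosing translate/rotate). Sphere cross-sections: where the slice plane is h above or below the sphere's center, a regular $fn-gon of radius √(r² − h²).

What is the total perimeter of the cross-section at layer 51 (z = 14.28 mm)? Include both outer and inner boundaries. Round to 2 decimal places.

38.91 mm

At z = 14.28 mm: the r=8.5 sphere slices to a regular 16-gon of circumradius 6.232 (√(r²−h²) with h=5.78 from center) (perimeter = 2·16·6.232·sin(180°/16) = 38.91 mm); the cylinder at (0.5, 4) is not intersected at this z (z outside [3, 9.5]); the cylinder at (-3, 13.5) does not reach this height (z outside [-1.5, 10]); the 7×11 cube at (15, -4) contributes its full rectangle (perimeter 36.00 mm); Taking the first minus the rest: starting from the r=8.5 sphere, the 7×11 cube at (15, -4) misses the remaining region (no effect) — boundary = 38.91 mm. Overall, the cross-section is a single solid region. Total boundary length (outer) = 38.91 mm.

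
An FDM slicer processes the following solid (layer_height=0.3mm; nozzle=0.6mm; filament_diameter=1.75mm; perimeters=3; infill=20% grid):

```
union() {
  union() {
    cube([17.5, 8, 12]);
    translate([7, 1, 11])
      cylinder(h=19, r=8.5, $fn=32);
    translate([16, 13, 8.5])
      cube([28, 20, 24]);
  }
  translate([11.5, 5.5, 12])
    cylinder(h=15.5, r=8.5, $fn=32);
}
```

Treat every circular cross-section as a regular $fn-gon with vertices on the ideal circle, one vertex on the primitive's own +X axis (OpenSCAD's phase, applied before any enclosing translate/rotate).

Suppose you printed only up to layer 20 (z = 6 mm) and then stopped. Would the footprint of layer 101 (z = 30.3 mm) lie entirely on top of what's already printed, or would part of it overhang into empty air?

part overhangs

Compare the two slices. At z = 6: the cube (footprint 17.5×8) is included at this height (area 140.00 mm²); the cylinder at (7, 1) is absent (z outside [11, 30]); the cube at (16, 13) does not reach this height (z outside [8.5, 32.5]); Merging all regions: only the 17.5×8 cube is present, so the union is just that shape — area = 140.00 mm²; the cylinder at (11.5, 5.5) is not intersected at this z (z outside [12, 27.5]); Combining (union): only that combined region is present, so the union is just that shape — area = 140.00 mm². At z = 30.3: the cube does not reach this height (z outside [0, 12]); the cylinder at (7, 1) is not intersected at this z (z outside [11, 30]); the cube at (16, 13) is present — its section is the full 28×20 rectangle (area 560.00 mm²); Taking the union: only the 28×20 cube at (16, 13) is present, so the union is just that shape — area = 560.00 mm²; the cylinder at (11.5, 5.5) does not reach this height (z outside [12, 27.5]); Combining (union): only that combined region is present, so the union is just that shape — area = 560.00 mm². Checking containment: at z = 30.3 the cross-section extends beyond the z = 6 cross-section by about 560.00 mm².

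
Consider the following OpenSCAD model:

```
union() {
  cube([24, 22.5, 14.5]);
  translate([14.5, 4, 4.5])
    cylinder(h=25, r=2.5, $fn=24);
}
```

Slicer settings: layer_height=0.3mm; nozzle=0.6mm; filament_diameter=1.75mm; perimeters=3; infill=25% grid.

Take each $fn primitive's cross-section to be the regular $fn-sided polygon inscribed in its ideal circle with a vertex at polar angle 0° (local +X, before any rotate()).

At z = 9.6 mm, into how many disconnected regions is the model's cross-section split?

At z = 9.6 mm: the 24×22.5 cube contributes its full rectangle; the r=2.5 cylinder at (14.5, 4) gives a regular 24-gon of circumradius 2.5 (constant along its height); Combining (union): the r=2.5 cylinder at (14.5, 4) lies entirely inside the 24×22.5 cube, so the union is just the 24×22.5 cube — 1 connected region. The result has 1 disconnected region.

1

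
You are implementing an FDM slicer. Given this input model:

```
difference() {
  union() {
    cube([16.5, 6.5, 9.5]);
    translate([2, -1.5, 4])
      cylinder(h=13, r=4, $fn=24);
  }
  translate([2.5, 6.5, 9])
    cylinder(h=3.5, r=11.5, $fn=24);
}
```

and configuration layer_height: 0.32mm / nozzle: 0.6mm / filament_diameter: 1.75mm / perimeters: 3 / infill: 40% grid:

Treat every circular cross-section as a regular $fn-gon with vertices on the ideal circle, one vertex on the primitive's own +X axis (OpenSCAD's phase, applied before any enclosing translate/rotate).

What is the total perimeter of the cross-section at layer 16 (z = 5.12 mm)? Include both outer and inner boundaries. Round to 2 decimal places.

At z = 5.12 mm: the cube is present — its section is the full 16.5×6.5 rectangle (perimeter 46.00 mm); the r=4 cylinder at (2, -1.5) contributes a regular 24-gon of circumradius 4 (perimeter = 2·24·4.000·sin(180°/24) = 25.06 mm); Merging all regions: the regions partially overlap (shared area 11.21 mm²), so the edge portions inside another operand are dropped and the merged outline is re-measured after clipping — boundary = 56.62 mm; the cylinder at (2.5, 6.5) does not reach this height (z outside [9, 12.5]); Taking the first minus the rest: none of the subtracted shapes is present at this height, so that combined region is unchanged — boundary = 56.62 mm. Overall, the cross-section is a single solid region. Total boundary length (outer) = 56.62 mm.

56.62 mm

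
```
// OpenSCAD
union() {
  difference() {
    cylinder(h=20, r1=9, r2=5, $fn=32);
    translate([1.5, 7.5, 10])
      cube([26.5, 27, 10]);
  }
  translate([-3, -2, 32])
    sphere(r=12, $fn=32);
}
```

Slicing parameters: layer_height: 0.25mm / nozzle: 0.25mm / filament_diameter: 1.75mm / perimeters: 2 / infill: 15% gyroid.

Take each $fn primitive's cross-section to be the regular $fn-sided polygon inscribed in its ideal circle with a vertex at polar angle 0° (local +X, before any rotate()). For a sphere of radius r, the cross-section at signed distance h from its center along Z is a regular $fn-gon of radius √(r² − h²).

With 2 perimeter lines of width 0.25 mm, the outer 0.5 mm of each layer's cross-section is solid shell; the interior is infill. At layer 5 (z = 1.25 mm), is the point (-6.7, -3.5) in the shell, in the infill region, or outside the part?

At z = 1.25 mm: the cone: at t=0.062 of its height the radius interpolates to r₁+(r₂−r₁)t = 8.750, giving a regular 32-gon of that circumradius; the cube at (1.5, 7.5) does not reach this height (z outside [10, 20]); After the difference (first − rest): none of the subtracted shapes is present at this height, so the cone is unchanged — 1 connected region; the sphere at (-3, -2) is not intersected at this z (|z−center|=30.750 > r=12); Taking the union: only the result so far is present, so the union is just that shape — 1 connected region. Overall, the cross-section is a single solid region. The nearest boundary edge runs (-8.08, -3.35)→(-7.28, -4.86); distance from the point to it = 1.15 mm. The point is inside the cross-section and 1.15 mm from the nearest boundary — more than the 0.5 mm shell width (2 × 0.25), so it's in the infill interior.

infill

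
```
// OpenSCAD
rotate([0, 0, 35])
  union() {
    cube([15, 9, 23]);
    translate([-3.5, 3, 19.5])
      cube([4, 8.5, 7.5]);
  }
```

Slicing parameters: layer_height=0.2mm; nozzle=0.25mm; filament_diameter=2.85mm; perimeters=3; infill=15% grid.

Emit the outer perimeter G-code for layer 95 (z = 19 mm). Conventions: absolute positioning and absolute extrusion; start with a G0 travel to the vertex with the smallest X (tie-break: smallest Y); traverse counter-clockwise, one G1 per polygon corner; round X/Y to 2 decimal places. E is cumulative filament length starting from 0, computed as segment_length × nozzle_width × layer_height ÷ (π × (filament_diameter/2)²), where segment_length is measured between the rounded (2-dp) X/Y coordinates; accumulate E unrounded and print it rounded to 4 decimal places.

G0 X-5.16 Y7.37 Z19.00
G1 X0.00 Y0.00 E0.0705
G1 X12.29 Y8.60 E0.1881
G1 X7.13 Y15.98 E0.2587
G1 X-5.16 Y7.37 E0.3763

At z = 19 mm: the cube is present — its section is the full 15×9 rectangle; the cube at (-3.5, 3) is not intersected at this z (z outside [19.5, 27]); Merging all regions: only the 15×9 cube is present, so the union is just that shape — 1 connected region; (whole slice rotated 35° about Z — lengths, areas and connectivity unchanged). The outline is a single polygon with 4 vertices. Extrusion per mm of travel: 0.25 × 0.2 / (π × 1.425²) = 0.007838. Accumulating E over each segment gives final E = 0.3763.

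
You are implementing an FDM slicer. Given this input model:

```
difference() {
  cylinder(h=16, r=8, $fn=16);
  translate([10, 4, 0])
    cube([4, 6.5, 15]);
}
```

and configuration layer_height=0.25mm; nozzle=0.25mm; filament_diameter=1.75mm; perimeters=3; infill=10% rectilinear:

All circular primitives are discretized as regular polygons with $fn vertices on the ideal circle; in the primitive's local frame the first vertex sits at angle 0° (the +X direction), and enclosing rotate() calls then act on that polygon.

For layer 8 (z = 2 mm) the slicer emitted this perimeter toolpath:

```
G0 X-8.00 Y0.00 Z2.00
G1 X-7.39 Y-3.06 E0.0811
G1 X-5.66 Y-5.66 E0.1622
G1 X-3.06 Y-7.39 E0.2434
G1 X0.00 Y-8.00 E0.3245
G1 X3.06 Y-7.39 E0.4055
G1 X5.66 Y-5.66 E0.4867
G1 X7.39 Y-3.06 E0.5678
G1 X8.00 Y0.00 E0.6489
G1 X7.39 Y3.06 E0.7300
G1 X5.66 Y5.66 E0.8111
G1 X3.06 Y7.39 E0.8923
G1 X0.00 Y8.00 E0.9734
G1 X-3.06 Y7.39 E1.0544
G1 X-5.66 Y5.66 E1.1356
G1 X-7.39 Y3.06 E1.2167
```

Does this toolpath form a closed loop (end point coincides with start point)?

no

Start point (G0): (-8.00, 0.00). End point (last G1): the path does not return to the start — open.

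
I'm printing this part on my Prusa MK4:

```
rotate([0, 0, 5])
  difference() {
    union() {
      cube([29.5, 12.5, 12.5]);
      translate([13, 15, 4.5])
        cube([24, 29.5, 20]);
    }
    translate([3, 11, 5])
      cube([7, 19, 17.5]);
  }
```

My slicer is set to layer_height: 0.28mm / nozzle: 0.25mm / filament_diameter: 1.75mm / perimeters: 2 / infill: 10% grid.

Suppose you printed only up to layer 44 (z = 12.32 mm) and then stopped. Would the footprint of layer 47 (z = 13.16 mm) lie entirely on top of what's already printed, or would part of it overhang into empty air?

Compare the two slices. At z = 12.32: the 29.5×12.5 cube contributes its full rectangle (area 368.75 mm²); the cube at (13, 15) (footprint 24×29.5) is included at this height (area 708.00 mm²); Combining (union): the 2 present regions are separate (no shared area or edge), so areas and boundary lengths simply add and each stays a separate island — area = 1076.75 mm²; the cube at (3, 11) (footprint 7×19) is included at this height (area 133.00 mm²); After the difference (first − rest): starting from the result so far (1076.75 mm²), the 7×19 cube at (3, 11) partially overlaps it — only the 10.50 mm² overlap (of its 133.00 mm²) is removed, clipping the outline — area = 1066.25 mm²; (rotated 5° about Z; rotation is an isometry so areas/perimeters/island counts are preserved). At z = 13.16: the cube does not reach this height (z outside [0, 12.5]); the 24×29.5 cube at (13, 15) contributes its full rectangle (area 708.00 mm²); Taking the union: only the 24×29.5 cube at (13, 15) is present, so the union is just that shape — area = 708.00 mm²; the 7×19 cube at (3, 11) contributes its full rectangle (area 133.00 mm²); After the difference (first − rest): starting from that combined region (708.00 mm²), the 7×19 cube at (3, 11) misses the remaining region (no effect) — area = 708.00 mm²; (whole slice rotated 5° about Z — lengths, areas and connectivity unchanged). Checking containment: the cross-section at z = 13.16 is a subset of the cross-section at z = 12.32.

entirely on top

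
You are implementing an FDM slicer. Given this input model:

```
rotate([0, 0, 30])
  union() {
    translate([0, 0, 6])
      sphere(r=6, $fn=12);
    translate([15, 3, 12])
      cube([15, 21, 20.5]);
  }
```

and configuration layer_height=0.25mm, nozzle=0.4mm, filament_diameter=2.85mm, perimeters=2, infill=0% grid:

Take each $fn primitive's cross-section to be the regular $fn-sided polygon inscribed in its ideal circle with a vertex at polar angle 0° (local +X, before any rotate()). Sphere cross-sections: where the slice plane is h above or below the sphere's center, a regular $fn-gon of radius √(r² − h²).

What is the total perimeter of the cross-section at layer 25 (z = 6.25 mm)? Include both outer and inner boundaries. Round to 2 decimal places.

37.24 mm

At z = 6.25 mm: the r=6 sphere contributes a regular 12-gon of circumradius √(6²−0.25²) = 5.995 (perimeter = 2·12·5.995·sin(180°/12) = 37.24 mm); the cube at (15, 3) does not reach this height (z outside [12, 32.5]); Combining (union): only the r=6 sphere is present, so the union is just that shape — boundary = 37.24 mm; (whole slice rotated 30° about Z — lengths, areas and connectivity unchanged). Overall, the cross-section is a single solid region. Total boundary length (outer) = 37.24 mm.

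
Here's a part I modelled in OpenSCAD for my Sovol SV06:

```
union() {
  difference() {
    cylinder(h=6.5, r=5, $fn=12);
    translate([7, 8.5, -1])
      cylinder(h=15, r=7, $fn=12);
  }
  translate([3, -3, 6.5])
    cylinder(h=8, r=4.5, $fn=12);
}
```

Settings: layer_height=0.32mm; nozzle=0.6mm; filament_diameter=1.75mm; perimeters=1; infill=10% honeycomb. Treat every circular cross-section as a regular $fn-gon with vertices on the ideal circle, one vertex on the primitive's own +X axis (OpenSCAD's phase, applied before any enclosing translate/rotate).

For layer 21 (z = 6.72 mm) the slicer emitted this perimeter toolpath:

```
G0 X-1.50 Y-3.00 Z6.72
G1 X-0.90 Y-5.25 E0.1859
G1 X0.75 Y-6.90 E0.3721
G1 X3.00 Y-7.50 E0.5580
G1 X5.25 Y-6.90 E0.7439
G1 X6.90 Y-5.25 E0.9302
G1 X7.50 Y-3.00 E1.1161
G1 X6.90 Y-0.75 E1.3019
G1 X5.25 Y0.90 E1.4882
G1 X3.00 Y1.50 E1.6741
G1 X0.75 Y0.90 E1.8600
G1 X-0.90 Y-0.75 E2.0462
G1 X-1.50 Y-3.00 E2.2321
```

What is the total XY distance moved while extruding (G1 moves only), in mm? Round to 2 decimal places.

27.96 mm

Sum the Euclidean lengths of each G1 segment: total = 27.96 mm.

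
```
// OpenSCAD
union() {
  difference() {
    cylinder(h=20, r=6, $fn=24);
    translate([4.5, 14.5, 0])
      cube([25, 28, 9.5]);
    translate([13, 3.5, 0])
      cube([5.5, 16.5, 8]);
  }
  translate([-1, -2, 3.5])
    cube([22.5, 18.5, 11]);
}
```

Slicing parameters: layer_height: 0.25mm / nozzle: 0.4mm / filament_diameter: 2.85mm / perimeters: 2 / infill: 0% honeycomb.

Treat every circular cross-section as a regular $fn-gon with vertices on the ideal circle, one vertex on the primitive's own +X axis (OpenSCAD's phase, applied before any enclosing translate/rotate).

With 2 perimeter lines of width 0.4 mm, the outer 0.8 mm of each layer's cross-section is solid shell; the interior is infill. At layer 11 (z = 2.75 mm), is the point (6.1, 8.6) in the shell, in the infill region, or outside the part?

At z = 2.75 mm: the r=6 cylinder contributes a regular 24-gon of circumradius 6; the 25×28 cube at (4.5, 14.5) contributes its full rectangle; the cube at (13, 3.5) (footprint 5.5×16.5) is included at this height; After the difference (first − rest): starting from the r=6 cylinder, the 25×28 cube at (4.5, 14.5) misses the remaining region (no effect); the 5.5×16.5 cube at (13, 3.5) misses the remaining region (no effect) — 1 connected region; the cube at (-1, -2) is not intersected at this z (z outside [3.5, 14.5]); Combining (union): only the result so far is present, so the union is just that shape — 1 connected region. Overall, the cross-section is a single solid region. The nearest boundary edge runs (3.00, 5.20)→(4.24, 4.24); distance from the point to it = 4.59 mm. The point is not inside any of the regions above, so it lies outside the cross-section (4.59 mm from the nearest boundary).

outside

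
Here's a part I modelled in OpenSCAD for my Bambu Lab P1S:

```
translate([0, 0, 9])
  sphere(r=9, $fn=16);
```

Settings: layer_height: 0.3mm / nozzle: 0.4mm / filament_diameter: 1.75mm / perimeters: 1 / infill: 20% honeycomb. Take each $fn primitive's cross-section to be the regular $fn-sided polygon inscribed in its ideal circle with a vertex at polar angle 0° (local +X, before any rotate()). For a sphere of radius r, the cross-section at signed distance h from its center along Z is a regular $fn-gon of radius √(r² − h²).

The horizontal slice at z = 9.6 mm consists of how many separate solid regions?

At z = 9.6 mm: the r=9 sphere contributes a regular 16-gon of circumradius √(9²−0.6²) = 8.980. The result has 1 disconnected region.

1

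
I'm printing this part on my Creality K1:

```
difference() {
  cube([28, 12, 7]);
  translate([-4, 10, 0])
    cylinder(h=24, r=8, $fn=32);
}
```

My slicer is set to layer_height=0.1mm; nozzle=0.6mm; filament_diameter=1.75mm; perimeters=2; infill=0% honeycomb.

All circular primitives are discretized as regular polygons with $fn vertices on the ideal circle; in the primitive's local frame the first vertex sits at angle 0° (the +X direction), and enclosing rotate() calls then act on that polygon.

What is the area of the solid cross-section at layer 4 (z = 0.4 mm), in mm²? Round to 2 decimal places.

At z = 0.4 mm: the cube is present — its section is the full 28×12 rectangle (area 336.00 mm²); the cylinder at (-4, 10): section is a regular 32-gon, circumradius r=8 (area = (32/2)·8.000²·sin(360°/32) = 199.77 mm²); Taking the first minus the rest: starting from the 28×12 cube (336.00 mm²), the r=8 cylinder at (-4, 10) partially overlaps it — only the 27.23 mm² overlap (of its 199.77 mm²) is removed, clipping the outline — area = 308.77 mm². Overall, the cross-section is a single solid region. Net area = 308.77 mm².

308.77 mm²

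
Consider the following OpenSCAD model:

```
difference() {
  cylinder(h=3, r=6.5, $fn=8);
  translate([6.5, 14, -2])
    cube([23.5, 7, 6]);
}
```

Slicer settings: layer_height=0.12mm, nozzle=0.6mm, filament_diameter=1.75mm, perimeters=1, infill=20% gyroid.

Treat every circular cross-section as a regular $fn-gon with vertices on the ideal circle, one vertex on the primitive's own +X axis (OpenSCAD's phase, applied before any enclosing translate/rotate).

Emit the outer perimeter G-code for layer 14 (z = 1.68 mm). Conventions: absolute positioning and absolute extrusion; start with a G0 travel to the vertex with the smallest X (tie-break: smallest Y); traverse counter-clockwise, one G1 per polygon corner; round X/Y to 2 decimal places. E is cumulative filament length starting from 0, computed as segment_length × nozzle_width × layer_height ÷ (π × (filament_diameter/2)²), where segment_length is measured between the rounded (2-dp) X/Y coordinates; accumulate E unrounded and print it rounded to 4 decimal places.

G0 X-6.50 Y0.00 Z1.68
G1 X-4.60 Y-4.60 E0.1490
G1 X0.00 Y-6.50 E0.2980
G1 X4.60 Y-4.60 E0.4469
G1 X6.50 Y0.00 E0.5959
G1 X4.60 Y4.60 E0.7449
G1 X0.00 Y6.50 E0.8939
G1 X-4.60 Y4.60 E1.0429
G1 X-6.50 Y0.00 E1.1918

At z = 1.68 mm: the r=6.5 cylinder contributes a regular 8-gon of circumradius 6.5; the 23.5×7 cube at (6.5, 14) contributes its full rectangle; Subtracting the remaining from the first: starting from the r=6.5 cylinder, the 23.5×7 cube at (6.5, 14) misses the remaining region (no effect) — 1 connected region. The outline is a single polygon with 8 vertices. Extrusion per mm of travel: 0.6 × 0.12 / (π × 0.875²) = 0.029934. Accumulating E over each segment gives final E = 1.1918.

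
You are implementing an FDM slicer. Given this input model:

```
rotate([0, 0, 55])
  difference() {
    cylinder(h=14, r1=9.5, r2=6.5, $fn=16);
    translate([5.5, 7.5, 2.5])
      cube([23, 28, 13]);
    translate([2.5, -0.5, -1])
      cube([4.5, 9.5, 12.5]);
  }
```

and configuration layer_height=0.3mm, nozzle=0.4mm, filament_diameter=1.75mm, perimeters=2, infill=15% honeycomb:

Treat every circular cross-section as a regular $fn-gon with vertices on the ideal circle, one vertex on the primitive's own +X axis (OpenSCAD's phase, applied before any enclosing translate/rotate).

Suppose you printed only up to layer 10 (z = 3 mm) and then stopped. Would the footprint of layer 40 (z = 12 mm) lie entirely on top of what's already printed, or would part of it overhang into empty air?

Compare the two slices. At z = 3: the cone: at t=0.214 of its height the radius interpolates to r₁+(r₂−r₁)t = 8.857, giving a regular 16-gon of that circumradius (area = (16/2)·8.857²·sin(360°/16) = 240.17 mm²); the cube at (5.5, 7.5) (footprint 23×28) is included at this height (area 644.00 mm²); the cube at (2.5, -0.5) is present — its section is the full 4.5×9.5 rectangle (area 42.75 mm²); Taking the first minus the rest: starting from the cone (240.17 mm²), the 23×28 cube at (5.5, 7.5) misses the remaining region (no effect); the 4.5×9.5 cube at (2.5, -0.5) partially overlaps it — only the 34.57 mm² overlap (of its 42.75 mm²) is removed, clipping the outline — area = 205.60 mm²; (whole slice rotated 55° about Z — lengths, areas and connectivity unchanged). At z = 12: the cone contributes a regular 16-gon of circumradius 6.929 (interpolated between r1=9.5 and r2=6.5 at t=0.857) (area = (16/2)·6.929²·sin(360°/16) = 146.97 mm²); the cube at (5.5, 7.5) is present — its section is the full 23×28 rectangle (area 644.00 mm²); the cube at (2.5, -0.5) is not intersected at this z (z outside [-1, 11.5]); Taking the first minus the rest: starting from the cone (146.97 mm²), the 23×28 cube at (5.5, 7.5) misses the remaining region (no effect) — area = 146.97 mm²; (rotated 55° about Z; rotation is an isometry so areas/perimeters/island counts are preserved). Checking containment: at z = 12 the cross-section extends beyond the z = 3 cross-section by about 22.23 mm².

part overhangs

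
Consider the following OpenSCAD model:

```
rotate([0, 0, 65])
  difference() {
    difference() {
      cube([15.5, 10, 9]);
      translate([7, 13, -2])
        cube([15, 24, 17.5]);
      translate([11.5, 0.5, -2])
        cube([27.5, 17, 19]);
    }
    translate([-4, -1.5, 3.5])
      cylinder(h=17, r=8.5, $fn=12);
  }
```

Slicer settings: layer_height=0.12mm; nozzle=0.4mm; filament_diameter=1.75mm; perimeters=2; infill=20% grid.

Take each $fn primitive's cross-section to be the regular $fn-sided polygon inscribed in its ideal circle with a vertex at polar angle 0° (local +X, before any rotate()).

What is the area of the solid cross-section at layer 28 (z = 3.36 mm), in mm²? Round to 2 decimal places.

117.00 mm²

At z = 3.36 mm: the cube is present — its section is the full 15.5×10 rectangle (area 155.00 mm²); the 15×24 cube at (7, 13) contributes its full rectangle (area 360.00 mm²); the 27.5×17 cube at (11.5, 0.5) contributes its full rectangle (area 467.50 mm²); Subtracting the remaining from the first: starting from the 15.5×10 cube (155.00 mm²), the 15×24 cube at (7, 13) misses the remaining region (no effect); the 27.5×17 cube at (11.5, 0.5) partially overlaps it — only the 38.00 mm² overlap (of its 467.50 mm²) is removed, clipping the outline — area = 117.00 mm²; the cylinder at (-4, -1.5) is not intersected at this z (z outside [3.5, 20.5]); After the difference (first − rest): none of the subtracted shapes is present at this height, so that combined region is unchanged — area = 117.00 mm²; (rotated 65° about Z; rotation is an isometry so areas/perimeters/island counts are preserved). Overall, the cross-section is a single solid region. Net area = 117.00 mm².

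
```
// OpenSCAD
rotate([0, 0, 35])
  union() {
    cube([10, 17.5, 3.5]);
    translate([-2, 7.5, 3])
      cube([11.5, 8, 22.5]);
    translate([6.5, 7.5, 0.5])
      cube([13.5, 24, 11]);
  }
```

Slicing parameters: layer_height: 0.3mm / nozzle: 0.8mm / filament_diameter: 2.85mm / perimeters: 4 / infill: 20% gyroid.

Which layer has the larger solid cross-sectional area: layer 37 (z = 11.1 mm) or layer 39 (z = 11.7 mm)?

Layer 37 (z = 11.1): the cube does not reach this height (z outside [0, 3.5]); the 11.5×8 cube at (-2, 7.5) contributes its full rectangle (area 92.00 mm²); the cube at (6.5, 7.5) is present — its section is the full 13.5×24 rectangle (area 324.00 mm²); Merging all regions: the regions partially overlap — summed areas 416.00 mm² minus the doubly-counted overlap 24.00 mm² gives 392.00 mm² — area = 392.00 mm²; (rotated 35° about Z; rotation is an isometry so areas/perimeters/island counts are preserved). So its area = 392.00 mm². Layer 39 (z = 11.7): the cube is not intersected at this z (z outside [0, 3.5]); the cube at (-2, 7.5) is present — its section is the full 11.5×8 rectangle (area 92.00 mm²); the cube at (6.5, 7.5) is absent (z outside [0.5, 11.5]); Combining (union): only the 11.5×8 cube at (-2, 7.5) is present, so the union is just that shape — area = 92.00 mm²; (whole slice rotated 35° about Z — lengths, areas and connectivity unchanged). So its area = 92.00 mm². Layer 37 is larger (392.00 vs 92.00 mm²).

layer 37 (z = 11.1 mm)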